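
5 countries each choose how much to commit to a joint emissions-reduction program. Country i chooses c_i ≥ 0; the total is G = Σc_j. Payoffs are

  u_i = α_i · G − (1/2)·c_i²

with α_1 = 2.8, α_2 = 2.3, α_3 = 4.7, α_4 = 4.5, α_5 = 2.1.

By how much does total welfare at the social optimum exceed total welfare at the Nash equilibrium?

433.38

Country i's FOC: ∂u_i/∂c_i = α_i − c_i = 0, so c_i* = α_i.
NE contributions = (2.8, 2.3, 4.7, 4.5, 2.1); G = 16.4.
W^NE = (Σα)·G − ½Σα_i² = 16.4² − ½·59.88 = 239.02.
Planner sets c_i = Σα_j = 16.4 for every i, so G^SO = 5·16.4 = 82.
W^SO = (Σα)·G^SO − ½·5·(Σα)² = (5/2)·16.4² = 672.4.
Deadweight loss = W^SO − W^NE = 433.38.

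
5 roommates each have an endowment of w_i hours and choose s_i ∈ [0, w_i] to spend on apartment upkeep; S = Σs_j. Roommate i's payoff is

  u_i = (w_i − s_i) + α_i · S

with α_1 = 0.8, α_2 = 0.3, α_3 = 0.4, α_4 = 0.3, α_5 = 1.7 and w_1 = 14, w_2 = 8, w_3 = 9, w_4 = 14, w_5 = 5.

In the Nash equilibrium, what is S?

5

∂u_i/∂s_i = α_i − 1, so roommate i contributes w_i if α_i > 1, else 0.
α_i > 1 for i ∈ {5}; NE contributions (0, 0, 0, 0, 5), S = 5.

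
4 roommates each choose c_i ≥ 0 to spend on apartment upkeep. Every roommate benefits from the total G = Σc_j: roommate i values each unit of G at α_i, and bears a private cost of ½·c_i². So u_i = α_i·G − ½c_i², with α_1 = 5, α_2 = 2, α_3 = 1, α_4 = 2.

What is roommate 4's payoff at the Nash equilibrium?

18

Roommate i's FOC: ∂u_i/∂c_i = α_i − c_i = 0, so c_i* = α_i.
NE contributions = (5, 2, 1, 2); G = 10.
u_4 = α_4·G − ½·(c_4)² = 2·10 − ½·2² = 18.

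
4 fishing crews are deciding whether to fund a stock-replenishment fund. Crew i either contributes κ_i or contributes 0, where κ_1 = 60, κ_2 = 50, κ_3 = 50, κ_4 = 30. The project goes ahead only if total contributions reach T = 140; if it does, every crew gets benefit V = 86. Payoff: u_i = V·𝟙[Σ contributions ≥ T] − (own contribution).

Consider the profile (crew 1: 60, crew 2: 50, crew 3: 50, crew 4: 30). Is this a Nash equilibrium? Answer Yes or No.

Total = 190 ≥ 140: provided.
Crew 1 (pledges 60, payoff 26): dropping to 0 → total 130, payoff 0. No gain.
Crew 2 (pledges 50, payoff 36): dropping to 0 → total 140, payoff 86. Profitable deviation.

No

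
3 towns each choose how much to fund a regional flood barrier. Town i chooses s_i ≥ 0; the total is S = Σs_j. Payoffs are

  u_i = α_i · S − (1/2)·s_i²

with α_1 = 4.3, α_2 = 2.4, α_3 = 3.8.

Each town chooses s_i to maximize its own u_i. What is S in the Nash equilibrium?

Town i's FOC: ∂u_i/∂s_i = α_i − s_i = 0, so s_i* = α_i.
NE contributions = (4.3, 2.4, 3.8); S = 10.5.

10.5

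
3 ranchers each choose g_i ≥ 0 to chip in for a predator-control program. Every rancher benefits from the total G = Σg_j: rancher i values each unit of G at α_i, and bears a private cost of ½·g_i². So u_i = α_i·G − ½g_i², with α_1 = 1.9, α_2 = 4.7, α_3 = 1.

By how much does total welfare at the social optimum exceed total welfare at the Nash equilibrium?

Rancher i's FOC: ∂u_i/∂g_i = α_i − g_i = 0, so g_i* = α_i.
NE contributions = (1.9, 4.7, 1); G = 7.6.
W^NE = (Σα)·G − ½Σα_i² = 7.6² − ½·26.7 = 44.41.
Planner sets g_i = Σα_j = 7.6 for every i, so G^SO = 3·7.6 = 22.8.
W^SO = (Σα)·G^SO − ½·3·(Σα)² = (3/2)·7.6² = 86.64.
Deadweight loss = W^SO − W^NE = 42.23.

42.23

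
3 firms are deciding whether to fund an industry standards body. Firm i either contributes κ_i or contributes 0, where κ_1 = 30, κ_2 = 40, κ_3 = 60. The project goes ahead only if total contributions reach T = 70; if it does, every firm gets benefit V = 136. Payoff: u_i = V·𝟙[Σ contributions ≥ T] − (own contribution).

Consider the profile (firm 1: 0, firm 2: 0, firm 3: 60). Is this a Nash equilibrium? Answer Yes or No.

Total = 60 < 70: not provided.
Firm 1 (pledges 0, payoff 0): pledging 30 → total 90, payoff 106. Profitable deviation.

No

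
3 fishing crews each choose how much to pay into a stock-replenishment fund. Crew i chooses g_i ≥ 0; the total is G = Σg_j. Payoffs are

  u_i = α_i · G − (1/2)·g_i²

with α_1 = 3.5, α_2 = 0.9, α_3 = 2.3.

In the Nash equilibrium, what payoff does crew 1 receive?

Crew i's FOC: ∂u_i/∂g_i = α_i − g_i = 0, so g_i* = α_i.
NE contributions = (3.5, 0.9, 2.3); G = 6.7.
u_1 = α_1·G − ½·(g_1)² = 3.5·6.7 − ½·3.5² = 17.325.

17.325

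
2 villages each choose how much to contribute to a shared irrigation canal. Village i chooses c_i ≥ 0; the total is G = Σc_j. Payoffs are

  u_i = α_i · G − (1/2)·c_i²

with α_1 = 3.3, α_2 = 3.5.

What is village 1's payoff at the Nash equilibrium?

Village i's FOC: ∂u_i/∂c_i = α_i − c_i = 0, so c_i* = α_i.
NE contributions = (3.3, 3.5); G = 6.8.
u_1 = α_1·G − ½·(c_1)² = 3.3·6.8 − ½·3.3² = 16.995.

16.995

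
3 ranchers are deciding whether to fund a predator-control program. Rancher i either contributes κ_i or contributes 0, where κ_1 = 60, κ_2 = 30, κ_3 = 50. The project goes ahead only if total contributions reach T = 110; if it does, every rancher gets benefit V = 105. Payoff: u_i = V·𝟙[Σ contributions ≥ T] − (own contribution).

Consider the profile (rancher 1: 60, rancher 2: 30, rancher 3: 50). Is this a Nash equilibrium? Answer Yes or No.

No

Total = 140 ≥ 110: provided.
Rancher 1 (pledges 60, payoff 45): dropping to 0 → total 80, payoff 0. No gain.
Rancher 2 (pledges 30, payoff 75): dropping to 0 → total 110, payoff 105. Profitable deviation.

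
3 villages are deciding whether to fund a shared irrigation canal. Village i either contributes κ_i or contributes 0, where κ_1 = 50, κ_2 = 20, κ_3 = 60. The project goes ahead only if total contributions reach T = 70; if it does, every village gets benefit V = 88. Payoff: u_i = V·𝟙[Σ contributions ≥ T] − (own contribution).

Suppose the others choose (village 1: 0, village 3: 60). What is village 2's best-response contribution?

20

Others' total = 60. Contributing 20 brings total to 80 ≥ 70: gain V − κ_2 = 68.
Best response: 20.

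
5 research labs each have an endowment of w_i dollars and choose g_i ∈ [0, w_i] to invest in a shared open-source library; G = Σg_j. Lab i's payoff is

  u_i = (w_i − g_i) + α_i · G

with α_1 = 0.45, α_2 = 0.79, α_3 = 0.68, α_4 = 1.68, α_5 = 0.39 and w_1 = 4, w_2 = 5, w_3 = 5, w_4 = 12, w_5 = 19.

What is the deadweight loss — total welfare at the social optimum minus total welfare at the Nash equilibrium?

98.67

∂u_i/∂g_i = α_i − 1, so lab i contributes w_i if α_i > 1, else 0.
α_i > 1 for i ∈ {4}; NE contributions (0, 0, 0, 12, 0), G = 12.
W^NE = Σw_i − G^NE + (Σα_i)·G^NE = 45 + 2.99·12 = 80.88.
Planner: ∂(Σu_j)/∂g_i = Σα_j − 1 = 2.99 > 0, so everyone contributes w_i; G^SO = 45, W^SO = 45 + 2.99·45 = 179.55.
Deadweight loss = 98.67.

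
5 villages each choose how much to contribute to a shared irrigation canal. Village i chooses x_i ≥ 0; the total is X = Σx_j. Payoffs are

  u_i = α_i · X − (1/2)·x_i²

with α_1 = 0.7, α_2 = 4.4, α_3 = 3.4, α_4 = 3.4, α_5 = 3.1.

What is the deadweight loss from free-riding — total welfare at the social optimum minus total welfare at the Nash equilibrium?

363.79

Village i's FOC: ∂u_i/∂x_i = α_i − x_i = 0, so x_i* = α_i.
NE contributions = (0.7, 4.4, 3.4, 3.4, 3.1); X = 15.
W^NE = (Σα)·X − ½Σα_i² = 15² − ½·52.58 = 198.71.
Planner sets x_i = Σα_j = 15 for every i, so X^SO = 5·15 = 75.
W^SO = (Σα)·X^SO − ½·5·(Σα)² = (5/2)·15² = 562.5.
Deadweight loss = W^SO − W^NE = 363.79.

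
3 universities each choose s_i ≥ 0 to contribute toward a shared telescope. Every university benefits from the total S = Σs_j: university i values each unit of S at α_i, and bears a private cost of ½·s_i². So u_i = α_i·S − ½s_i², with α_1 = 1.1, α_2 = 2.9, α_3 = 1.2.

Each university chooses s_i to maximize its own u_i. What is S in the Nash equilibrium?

University i's FOC: ∂u_i/∂s_i = α_i − s_i = 0, so s_i* = α_i.
NE contributions = (1.1, 2.9, 1.2); S = 5.2.

5.2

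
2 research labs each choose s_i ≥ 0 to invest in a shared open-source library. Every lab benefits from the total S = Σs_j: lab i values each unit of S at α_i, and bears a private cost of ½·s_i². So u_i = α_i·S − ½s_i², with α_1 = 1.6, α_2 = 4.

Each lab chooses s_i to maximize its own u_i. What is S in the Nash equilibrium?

Lab i's FOC: ∂u_i/∂s_i = α_i − s_i = 0, so s_i* = α_i.
NE contributions = (1.6, 4); S = 5.6.

5.6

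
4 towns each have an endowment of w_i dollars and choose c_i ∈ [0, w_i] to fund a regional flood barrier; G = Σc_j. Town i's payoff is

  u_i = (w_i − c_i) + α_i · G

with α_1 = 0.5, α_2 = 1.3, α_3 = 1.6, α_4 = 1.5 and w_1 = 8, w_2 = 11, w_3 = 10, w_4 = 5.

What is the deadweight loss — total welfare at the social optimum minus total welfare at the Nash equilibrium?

31.2

∂u_i/∂c_i = α_i − 1, so town i contributes w_i if α_i > 1, else 0.
α_i > 1 for i ∈ {2, 3, 4}; NE contributions (0, 11, 10, 5), G = 26.
W^NE = Σw_i − G^NE + (Σα_i)·G^NE = 34 + 3.9·26 = 135.4.
Planner: ∂(Σu_j)/∂c_i = Σα_j − 1 = 3.9 > 0, so everyone contributes w_i; G^SO = 34, W^SO = 34 + 3.9·34 = 166.6.
Deadweight loss = 31.2.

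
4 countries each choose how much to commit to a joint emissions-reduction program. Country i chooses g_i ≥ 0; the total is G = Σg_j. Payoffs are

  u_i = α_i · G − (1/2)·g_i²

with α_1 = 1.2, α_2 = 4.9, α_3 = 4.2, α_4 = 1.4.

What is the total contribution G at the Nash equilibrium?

11.7

Country i's FOC: ∂u_i/∂g_i = α_i − g_i = 0, so g_i* = α_i.
NE contributions = (1.2, 4.9, 4.2, 1.4); G = 11.7.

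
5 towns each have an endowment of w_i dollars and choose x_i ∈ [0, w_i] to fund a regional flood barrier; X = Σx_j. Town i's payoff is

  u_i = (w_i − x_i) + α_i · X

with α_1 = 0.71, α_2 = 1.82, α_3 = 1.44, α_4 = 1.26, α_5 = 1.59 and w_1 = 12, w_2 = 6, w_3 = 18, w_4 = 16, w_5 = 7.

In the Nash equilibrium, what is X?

∂u_i/∂x_i = α_i − 1, so town i contributes w_i if α_i > 1, else 0.
α_i > 1 for i ∈ {2, 3, 4, 5}; NE contributions (0, 6, 18, 16, 7), X = 47.

47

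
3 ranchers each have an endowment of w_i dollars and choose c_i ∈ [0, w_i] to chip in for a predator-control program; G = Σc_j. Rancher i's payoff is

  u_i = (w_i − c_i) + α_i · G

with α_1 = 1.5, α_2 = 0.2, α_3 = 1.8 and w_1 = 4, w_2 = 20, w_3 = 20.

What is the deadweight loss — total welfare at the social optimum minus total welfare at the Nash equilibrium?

∂u_i/∂c_i = α_i − 1, so rancher i contributes w_i if α_i > 1, else 0.
α_i > 1 for i ∈ {1, 3}; NE contributions (4, 0, 20), G = 24.
W^NE = Σw_i − G^NE + (Σα_i)·G^NE = 44 + 2.5·24 = 104.
Planner: ∂(Σu_j)/∂c_i = Σα_j − 1 = 2.5 > 0, so everyone contributes w_i; G^SO = 44, W^SO = 44 + 2.5·44 = 154.
Deadweight loss = 50.

50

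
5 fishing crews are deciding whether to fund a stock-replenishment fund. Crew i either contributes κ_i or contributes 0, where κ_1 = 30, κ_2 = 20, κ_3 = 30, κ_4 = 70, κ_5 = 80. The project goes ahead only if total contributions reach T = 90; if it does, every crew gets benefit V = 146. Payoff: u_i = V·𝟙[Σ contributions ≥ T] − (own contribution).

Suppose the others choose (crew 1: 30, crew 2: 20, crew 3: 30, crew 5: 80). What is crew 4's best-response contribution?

0

Others' total = 160 ≥ 90; contributing adds cost 70 for no extra benefit.
Best response: 0.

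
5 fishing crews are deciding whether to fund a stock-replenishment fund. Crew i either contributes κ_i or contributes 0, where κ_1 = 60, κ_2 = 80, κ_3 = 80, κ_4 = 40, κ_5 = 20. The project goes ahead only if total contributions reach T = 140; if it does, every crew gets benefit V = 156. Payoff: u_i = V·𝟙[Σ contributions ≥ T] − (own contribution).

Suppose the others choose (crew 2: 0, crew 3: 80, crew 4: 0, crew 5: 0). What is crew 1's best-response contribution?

Others' total = 80. Contributing 60 brings total to 140 ≥ 140: gain V − κ_1 = 96.
Best response: 60.

60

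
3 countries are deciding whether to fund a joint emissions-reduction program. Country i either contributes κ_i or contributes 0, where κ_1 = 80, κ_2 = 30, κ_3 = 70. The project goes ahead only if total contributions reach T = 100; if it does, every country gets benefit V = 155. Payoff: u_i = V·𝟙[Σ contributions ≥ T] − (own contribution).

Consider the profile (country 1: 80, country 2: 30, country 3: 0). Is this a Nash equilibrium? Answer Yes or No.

Yes

Total = 110 ≥ 100: provided.
Country 1 (pledges 80, payoff 75): dropping to 0 → total 30, payoff 0. No gain.
Country 2 (pledges 30, payoff 125): dropping to 0 → total 80, payoff 0. No gain.
Country 3 (pledges 0, payoff 155): pledging 70 → total 180, payoff 85. No gain.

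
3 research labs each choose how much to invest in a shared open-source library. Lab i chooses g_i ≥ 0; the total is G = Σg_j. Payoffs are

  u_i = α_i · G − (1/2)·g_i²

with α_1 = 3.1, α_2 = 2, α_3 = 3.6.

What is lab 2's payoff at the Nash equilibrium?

15.4

Lab i's FOC: ∂u_i/∂g_i = α_i − g_i = 0, so g_i* = α_i.
NE contributions = (3.1, 2, 3.6); G = 8.7.
u_2 = α_2·G − ½·(g_2)² = 2·8.7 − ½·2² = 15.4.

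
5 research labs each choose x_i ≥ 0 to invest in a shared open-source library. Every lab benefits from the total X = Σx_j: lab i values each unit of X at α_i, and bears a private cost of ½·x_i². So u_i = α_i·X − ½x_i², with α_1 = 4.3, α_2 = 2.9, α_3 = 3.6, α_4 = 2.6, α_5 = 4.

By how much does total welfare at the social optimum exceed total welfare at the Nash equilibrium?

Lab i's FOC: ∂u_i/∂x_i = α_i − x_i = 0, so x_i* = α_i.
NE contributions = (4.3, 2.9, 3.6, 2.6, 4); X = 17.4.
W^NE = (Σα)·X − ½Σα_i² = 17.4² − ½·62.62 = 271.45.
Planner sets x_i = Σα_j = 17.4 for every i, so X^SO = 5·17.4 = 87.
W^SO = (Σα)·X^SO − ½·5·(Σα)² = (5/2)·17.4² = 756.9.
Deadweight loss = W^SO − W^NE = 485.45.

485.45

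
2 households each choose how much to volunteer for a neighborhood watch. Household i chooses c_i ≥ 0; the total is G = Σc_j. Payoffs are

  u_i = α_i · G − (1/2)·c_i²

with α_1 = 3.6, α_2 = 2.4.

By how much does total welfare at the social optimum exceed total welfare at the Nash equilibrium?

9.36

Household i's FOC: ∂u_i/∂c_i = α_i − c_i = 0, so c_i* = α_i.
NE contributions = (3.6, 2.4); G = 6.
W^NE = (Σα)·G − ½Σα_i² = 6² − ½·18.72 = 26.64.
Planner sets c_i = Σα_j = 6 for every i, so G^SO = 2·6 = 12.
W^SO = (Σα)·G^SO − ½·2·(Σα)² = (2/2)·6² = 36.
Deadweight loss = W^SO − W^NE = 9.36.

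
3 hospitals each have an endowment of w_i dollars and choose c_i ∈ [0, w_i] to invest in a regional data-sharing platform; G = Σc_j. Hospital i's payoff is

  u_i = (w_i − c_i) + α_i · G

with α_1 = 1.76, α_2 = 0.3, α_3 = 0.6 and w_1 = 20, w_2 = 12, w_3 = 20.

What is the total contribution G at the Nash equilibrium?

20

∂u_i/∂c_i = α_i − 1, so hospital i contributes w_i if α_i > 1, else 0.
α_i > 1 for i ∈ {1}; NE contributions (20, 0, 0), G = 20.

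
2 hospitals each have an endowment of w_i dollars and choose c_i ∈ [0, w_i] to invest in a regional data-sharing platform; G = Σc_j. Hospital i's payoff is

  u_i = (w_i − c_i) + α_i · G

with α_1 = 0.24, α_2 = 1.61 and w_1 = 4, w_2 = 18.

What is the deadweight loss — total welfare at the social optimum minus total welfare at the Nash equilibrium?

∂u_i/∂c_i = α_i − 1, so hospital i contributes w_i if α_i > 1, else 0.
α_i > 1 for i ∈ {2}; NE contributions (0, 18), G = 18.
W^NE = Σw_i − G^NE + (Σα_i)·G^NE = 22 + 0.85·18 = 37.3.
Planner: ∂(Σu_j)/∂c_i = Σα_j − 1 = 0.85 > 0, so everyone contributes w_i; G^SO = 22, W^SO = 22 + 0.85·22 = 40.7.
Deadweight loss = 3.4.

3.4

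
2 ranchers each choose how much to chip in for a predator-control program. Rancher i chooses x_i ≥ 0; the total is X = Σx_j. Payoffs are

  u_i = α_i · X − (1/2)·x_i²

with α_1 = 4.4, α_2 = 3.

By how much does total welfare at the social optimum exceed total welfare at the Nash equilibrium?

Rancher i's FOC: ∂u_i/∂x_i = α_i − x_i = 0, so x_i* = α_i.
NE contributions = (4.4, 3); X = 7.4.
W^NE = (Σα)·X − ½Σα_i² = 7.4² − ½·28.36 = 40.58.
Planner sets x_i = Σα_j = 7.4 for every i, so X^SO = 2·7.4 = 14.8.
W^SO = (Σα)·X^SO − ½·2·(Σα)² = (2/2)·7.4² = 54.76.
Deadweight loss = W^SO − W^NE = 14.18.

14.18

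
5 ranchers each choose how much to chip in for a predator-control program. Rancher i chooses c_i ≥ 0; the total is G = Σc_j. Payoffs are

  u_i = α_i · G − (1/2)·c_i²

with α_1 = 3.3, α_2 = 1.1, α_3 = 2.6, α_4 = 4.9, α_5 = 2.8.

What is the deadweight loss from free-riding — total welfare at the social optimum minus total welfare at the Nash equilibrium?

Rancher i's FOC: ∂u_i/∂c_i = α_i − c_i = 0, so c_i* = α_i.
NE contributions = (3.3, 1.1, 2.6, 4.9, 2.8); G = 14.7.
W^NE = (Σα)·G − ½Σα_i² = 14.7² − ½·50.71 = 190.735.
Planner sets c_i = Σα_j = 14.7 for every i, so G^SO = 5·14.7 = 73.5.
W^SO = (Σα)·G^SO − ½·5·(Σα)² = (5/2)·14.7² = 540.225.
Deadweight loss = W^SO − W^NE = 349.49.

349.49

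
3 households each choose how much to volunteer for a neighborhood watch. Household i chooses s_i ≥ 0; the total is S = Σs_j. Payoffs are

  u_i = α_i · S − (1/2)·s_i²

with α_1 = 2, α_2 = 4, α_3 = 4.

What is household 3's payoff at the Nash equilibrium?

Household i's FOC: ∂u_i/∂s_i = α_i − s_i = 0, so s_i* = α_i.
NE contributions = (2, 4, 4); S = 10.
u_3 = α_3·S − ½·(s_3)² = 4·10 − ½·4² = 32.

32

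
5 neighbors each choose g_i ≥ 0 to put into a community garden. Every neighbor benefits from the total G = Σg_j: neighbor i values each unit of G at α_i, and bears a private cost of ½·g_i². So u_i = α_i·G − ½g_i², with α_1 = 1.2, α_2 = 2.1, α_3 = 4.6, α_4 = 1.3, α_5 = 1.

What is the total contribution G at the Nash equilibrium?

10.2

Neighbor i's FOC: ∂u_i/∂g_i = α_i − g_i = 0, so g_i* = α_i.
NE contributions = (1.2, 2.1, 4.6, 1.3, 1); G = 10.2.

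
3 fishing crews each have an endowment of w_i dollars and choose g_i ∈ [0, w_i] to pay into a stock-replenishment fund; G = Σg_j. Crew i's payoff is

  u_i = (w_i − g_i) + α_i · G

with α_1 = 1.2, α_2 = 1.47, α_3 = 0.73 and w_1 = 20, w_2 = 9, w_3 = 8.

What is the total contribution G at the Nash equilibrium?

∂u_i/∂g_i = α_i − 1, so crew i contributes w_i if α_i > 1, else 0.
α_i > 1 for i ∈ {1, 2}; NE contributions (20, 9, 0), G = 29.

29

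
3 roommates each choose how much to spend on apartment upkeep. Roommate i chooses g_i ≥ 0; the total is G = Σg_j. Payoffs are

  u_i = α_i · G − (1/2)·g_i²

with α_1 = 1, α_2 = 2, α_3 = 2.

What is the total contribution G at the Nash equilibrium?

Roommate i's FOC: ∂u_i/∂g_i = α_i − g_i = 0, so g_i* = α_i.
NE contributions = (1, 2, 2); G = 5.

5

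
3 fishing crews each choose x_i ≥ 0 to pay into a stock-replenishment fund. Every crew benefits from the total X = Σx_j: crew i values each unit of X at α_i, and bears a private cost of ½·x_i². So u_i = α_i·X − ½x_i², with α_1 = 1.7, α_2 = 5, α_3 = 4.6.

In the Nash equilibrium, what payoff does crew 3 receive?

41.4

Crew i's FOC: ∂u_i/∂x_i = α_i − x_i = 0, so x_i* = α_i.
NE contributions = (1.7, 5, 4.6); X = 11.3.
u_3 = α_3·X − ½·(x_3)² = 4.6·11.3 − ½·4.6² = 41.4.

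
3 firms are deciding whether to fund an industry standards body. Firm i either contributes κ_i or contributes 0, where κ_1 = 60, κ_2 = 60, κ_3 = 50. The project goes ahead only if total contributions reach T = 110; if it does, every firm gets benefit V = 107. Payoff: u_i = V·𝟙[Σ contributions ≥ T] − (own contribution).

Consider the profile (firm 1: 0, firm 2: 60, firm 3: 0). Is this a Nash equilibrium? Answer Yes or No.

Total = 60 < 110: not provided.
Firm 1 (pledges 0, payoff 0): pledging 60 → total 120, payoff 47. Profitable deviation.

No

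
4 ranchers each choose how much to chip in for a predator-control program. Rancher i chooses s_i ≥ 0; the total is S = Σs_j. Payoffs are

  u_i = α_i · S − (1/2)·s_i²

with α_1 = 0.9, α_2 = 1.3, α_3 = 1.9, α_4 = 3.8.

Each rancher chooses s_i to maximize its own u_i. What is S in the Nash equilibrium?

Rancher i's FOC: ∂u_i/∂s_i = α_i − s_i = 0, so s_i* = α_i.
NE contributions = (0.9, 1.3, 1.9, 3.8); S = 7.9.

7.9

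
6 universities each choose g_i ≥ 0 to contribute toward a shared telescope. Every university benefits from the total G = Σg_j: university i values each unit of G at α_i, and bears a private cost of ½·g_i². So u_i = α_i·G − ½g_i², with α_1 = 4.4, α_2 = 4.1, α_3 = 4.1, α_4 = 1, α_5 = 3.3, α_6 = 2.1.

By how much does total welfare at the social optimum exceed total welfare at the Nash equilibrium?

756.64

University i's FOC: ∂u_i/∂g_i = α_i − g_i = 0, so g_i* = α_i.
NE contributions = (4.4, 4.1, 4.1, 1, 3.3, 2.1); G = 19.
W^NE = (Σα)·G − ½Σα_i² = 19² − ½·69.28 = 326.36.
Planner sets g_i = Σα_j = 19 for every i, so G^SO = 6·19 = 114.
W^SO = (Σα)·G^SO − ½·6·(Σα)² = (6/2)·19² = 1083.
Deadweight loss = W^SO − W^NE = 756.64.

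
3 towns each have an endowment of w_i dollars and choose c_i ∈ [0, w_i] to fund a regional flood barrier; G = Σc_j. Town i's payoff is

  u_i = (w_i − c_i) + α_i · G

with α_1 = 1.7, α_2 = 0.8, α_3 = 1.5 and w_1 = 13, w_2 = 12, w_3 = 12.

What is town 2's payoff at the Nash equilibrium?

32

∂u_i/∂c_i = α_i − 1, so town i contributes w_i if α_i > 1, else 0.
α_i > 1 for i ∈ {1, 3}; NE contributions (13, 0, 12), G = 25.
u_2 = (12 − 0) + 0.8·25 = 32.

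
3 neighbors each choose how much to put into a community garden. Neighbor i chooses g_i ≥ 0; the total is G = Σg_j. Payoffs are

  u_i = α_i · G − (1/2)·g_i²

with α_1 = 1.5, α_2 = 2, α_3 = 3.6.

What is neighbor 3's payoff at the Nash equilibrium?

19.08

Neighbor i's FOC: ∂u_i/∂g_i = α_i − g_i = 0, so g_i* = α_i.
NE contributions = (1.5, 2, 3.6); G = 7.1.
u_3 = α_3·G − ½·(g_3)² = 3.6·7.1 − ½·3.6² = 19.08.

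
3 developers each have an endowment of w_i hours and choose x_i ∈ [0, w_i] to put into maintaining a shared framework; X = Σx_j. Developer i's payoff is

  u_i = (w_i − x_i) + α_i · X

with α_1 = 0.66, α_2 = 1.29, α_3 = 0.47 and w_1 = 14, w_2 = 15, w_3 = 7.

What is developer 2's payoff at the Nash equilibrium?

∂u_i/∂x_i = α_i − 1, so developer i contributes w_i if α_i > 1, else 0.
α_i > 1 for i ∈ {2}; NE contributions (0, 15, 0), X = 15.
u_2 = (15 − 15) + 1.29·15 = 19.35.

19.35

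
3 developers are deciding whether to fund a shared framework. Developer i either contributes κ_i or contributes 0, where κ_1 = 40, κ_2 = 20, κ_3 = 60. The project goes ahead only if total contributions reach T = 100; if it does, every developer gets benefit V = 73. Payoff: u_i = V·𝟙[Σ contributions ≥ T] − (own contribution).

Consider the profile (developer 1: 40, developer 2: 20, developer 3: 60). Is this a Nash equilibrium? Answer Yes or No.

No

Total = 120 ≥ 100: provided.
Developer 1 (pledges 40, payoff 33): dropping to 0 → total 80, payoff 0. No gain.
Developer 2 (pledges 20, payoff 53): dropping to 0 → total 100, payoff 73. Profitable deviation.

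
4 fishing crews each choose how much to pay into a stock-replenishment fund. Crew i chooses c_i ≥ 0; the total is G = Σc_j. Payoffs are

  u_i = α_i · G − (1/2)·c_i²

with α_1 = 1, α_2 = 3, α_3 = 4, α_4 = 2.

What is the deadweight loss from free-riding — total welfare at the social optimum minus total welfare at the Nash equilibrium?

115

Crew i's FOC: ∂u_i/∂c_i = α_i − c_i = 0, so c_i* = α_i.
NE contributions = (1, 3, 4, 2); G = 10.
W^NE = (Σα)·G − ½Σα_i² = 10² − ½·30 = 85.
Planner sets c_i = Σα_j = 10 for every i, so G^SO = 4·10 = 40.
W^SO = (Σα)·G^SO − ½·4·(Σα)² = (4/2)·10² = 200.
Deadweight loss = W^SO − W^NE = 115.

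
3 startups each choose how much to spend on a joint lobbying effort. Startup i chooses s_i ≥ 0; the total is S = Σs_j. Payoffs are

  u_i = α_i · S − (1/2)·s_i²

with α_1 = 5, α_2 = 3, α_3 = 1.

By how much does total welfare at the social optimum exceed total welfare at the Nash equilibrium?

58

Startup i's FOC: ∂u_i/∂s_i = α_i − s_i = 0, so s_i* = α_i.
NE contributions = (5, 3, 1); S = 9.
W^NE = (Σα)·S − ½Σα_i² = 9² − ½·35 = 63.5.
Planner sets s_i = Σα_j = 9 for every i, so S^SO = 3·9 = 27.
W^SO = (Σα)·S^SO − ½·3·(Σα)² = (3/2)·9² = 121.5.
Deadweight loss = W^SO − W^NE = 58.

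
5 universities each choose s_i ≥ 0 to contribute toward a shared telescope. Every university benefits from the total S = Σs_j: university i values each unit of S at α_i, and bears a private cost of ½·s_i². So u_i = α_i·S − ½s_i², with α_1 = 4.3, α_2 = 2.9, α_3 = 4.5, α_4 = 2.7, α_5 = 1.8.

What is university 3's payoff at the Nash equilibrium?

62.775

University i's FOC: ∂u_i/∂s_i = α_i − s_i = 0, so s_i* = α_i.
NE contributions = (4.3, 2.9, 4.5, 2.7, 1.8); S = 16.2.
u_3 = α_3·S − ½·(s_3)² = 4.5·16.2 − ½·4.5² = 62.775.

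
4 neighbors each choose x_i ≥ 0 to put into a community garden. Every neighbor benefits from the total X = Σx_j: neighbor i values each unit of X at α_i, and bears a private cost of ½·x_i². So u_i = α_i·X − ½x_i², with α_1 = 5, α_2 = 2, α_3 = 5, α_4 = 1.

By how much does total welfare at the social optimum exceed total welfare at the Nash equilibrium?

196.5

Neighbor i's FOC: ∂u_i/∂x_i = α_i − x_i = 0, so x_i* = α_i.
NE contributions = (5, 2, 5, 1); X = 13.
W^NE = (Σα)·X − ½Σα_i² = 13² − ½·55 = 141.5.
Planner sets x_i = Σα_j = 13 for every i, so X^SO = 4·13 = 52.
W^SO = (Σα)·X^SO − ½·4·(Σα)² = (4/2)·13² = 338.
Deadweight loss = W^SO − W^NE = 196.5.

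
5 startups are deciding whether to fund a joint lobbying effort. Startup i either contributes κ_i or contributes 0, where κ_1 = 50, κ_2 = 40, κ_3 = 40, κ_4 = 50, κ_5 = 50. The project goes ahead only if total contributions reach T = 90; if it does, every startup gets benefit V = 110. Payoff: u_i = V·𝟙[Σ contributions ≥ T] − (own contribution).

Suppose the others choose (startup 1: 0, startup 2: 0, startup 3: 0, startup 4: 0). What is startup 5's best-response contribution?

0

Others' total = 0. Even contributing 50 gives 50 < 90: no benefit either way.
Best response: 0.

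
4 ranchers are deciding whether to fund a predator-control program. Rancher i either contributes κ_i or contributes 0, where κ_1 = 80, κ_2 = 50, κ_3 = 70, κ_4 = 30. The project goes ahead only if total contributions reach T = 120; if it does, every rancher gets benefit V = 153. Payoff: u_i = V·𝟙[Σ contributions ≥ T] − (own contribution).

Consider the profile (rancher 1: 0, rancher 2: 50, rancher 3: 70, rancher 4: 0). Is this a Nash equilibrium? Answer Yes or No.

Yes

Total = 120 ≥ 120: provided.
Rancher 1 (pledges 0, payoff 153): pledging 80 → total 200, payoff 73. No gain.
Rancher 2 (pledges 50, payoff 103): dropping to 0 → total 70, payoff 0. No gain.
Rancher 3 (pledges 70, payoff 83): dropping to 0 → total 50, payoff 0. No gain.
Rancher 4 (pledges 0, payoff 153): pledging 30 → total 150, payoff 123. No gain.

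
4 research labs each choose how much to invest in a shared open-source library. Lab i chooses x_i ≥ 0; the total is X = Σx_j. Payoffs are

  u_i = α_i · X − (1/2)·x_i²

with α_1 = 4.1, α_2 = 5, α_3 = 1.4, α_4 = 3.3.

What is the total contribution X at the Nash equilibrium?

13.8

Lab i's FOC: ∂u_i/∂x_i = α_i − x_i = 0, so x_i* = α_i.
NE contributions = (4.1, 5, 1.4, 3.3); X = 13.8.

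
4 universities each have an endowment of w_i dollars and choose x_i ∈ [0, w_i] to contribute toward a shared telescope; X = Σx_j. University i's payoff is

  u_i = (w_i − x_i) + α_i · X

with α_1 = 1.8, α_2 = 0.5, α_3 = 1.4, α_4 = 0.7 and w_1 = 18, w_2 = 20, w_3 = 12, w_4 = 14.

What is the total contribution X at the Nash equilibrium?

30

∂u_i/∂x_i = α_i − 1, so university i contributes w_i if α_i > 1, else 0.
α_i > 1 for i ∈ {1, 3}; NE contributions (18, 0, 12, 0), X = 30.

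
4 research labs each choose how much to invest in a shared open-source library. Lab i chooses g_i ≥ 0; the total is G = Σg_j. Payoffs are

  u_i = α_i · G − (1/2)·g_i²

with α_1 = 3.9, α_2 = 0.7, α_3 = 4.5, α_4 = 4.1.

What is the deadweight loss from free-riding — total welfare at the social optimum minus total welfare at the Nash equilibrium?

Lab i's FOC: ∂u_i/∂g_i = α_i − g_i = 0, so g_i* = α_i.
NE contributions = (3.9, 0.7, 4.5, 4.1); G = 13.2.
W^NE = (Σα)·G − ½Σα_i² = 13.2² − ½·52.76 = 147.86.
Planner sets g_i = Σα_j = 13.2 for every i, so G^SO = 4·13.2 = 52.8.
W^SO = (Σα)·G^SO − ½·4·(Σα)² = (4/2)·13.2² = 348.48.
Deadweight loss = W^SO − W^NE = 200.62.

200.62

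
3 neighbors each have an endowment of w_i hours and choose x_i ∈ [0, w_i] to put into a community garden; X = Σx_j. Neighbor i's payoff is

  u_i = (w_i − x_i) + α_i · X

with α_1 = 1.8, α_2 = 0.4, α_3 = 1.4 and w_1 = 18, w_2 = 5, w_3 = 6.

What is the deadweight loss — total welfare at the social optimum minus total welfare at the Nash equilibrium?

13

∂u_i/∂x_i = α_i − 1, so neighbor i contributes w_i if α_i > 1, else 0.
α_i > 1 for i ∈ {1, 3}; NE contributions (18, 0, 6), X = 24.
W^NE = Σw_i − X^NE + (Σα_i)·X^NE = 29 + 2.6·24 = 91.4.
Planner: ∂(Σu_j)/∂x_i = Σα_j − 1 = 2.6 > 0, so everyone contributes w_i; X^SO = 29, W^SO = 29 + 2.6·29 = 104.4.
Deadweight loss = 13.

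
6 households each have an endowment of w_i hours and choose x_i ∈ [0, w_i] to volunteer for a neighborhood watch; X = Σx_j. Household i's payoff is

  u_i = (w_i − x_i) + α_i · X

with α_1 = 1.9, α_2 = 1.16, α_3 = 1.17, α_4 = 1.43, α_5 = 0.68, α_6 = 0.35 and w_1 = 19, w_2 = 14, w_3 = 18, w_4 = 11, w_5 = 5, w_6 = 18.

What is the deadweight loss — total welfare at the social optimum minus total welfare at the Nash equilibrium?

∂u_i/∂x_i = α_i − 1, so household i contributes w_i if α_i > 1, else 0.
α_i > 1 for i ∈ {1, 2, 3, 4}; NE contributions (19, 14, 18, 11, 0, 0), X = 62.
W^NE = Σw_i − X^NE + (Σα_i)·X^NE = 85 + 5.69·62 = 437.78.
Planner: ∂(Σu_j)/∂x_i = Σα_j − 1 = 5.69 > 0, so everyone contributes w_i; X^SO = 85, W^SO = 85 + 5.69·85 = 568.65.
Deadweight loss = 130.87.

130.87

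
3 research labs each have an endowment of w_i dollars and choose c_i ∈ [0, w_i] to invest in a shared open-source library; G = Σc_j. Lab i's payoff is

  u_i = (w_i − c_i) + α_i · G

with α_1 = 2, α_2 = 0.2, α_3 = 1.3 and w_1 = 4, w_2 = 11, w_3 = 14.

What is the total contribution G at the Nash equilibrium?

18

∂u_i/∂c_i = α_i − 1, so lab i contributes w_i if α_i > 1, else 0.
α_i > 1 for i ∈ {1, 3}; NE contributions (4, 0, 14), G = 18.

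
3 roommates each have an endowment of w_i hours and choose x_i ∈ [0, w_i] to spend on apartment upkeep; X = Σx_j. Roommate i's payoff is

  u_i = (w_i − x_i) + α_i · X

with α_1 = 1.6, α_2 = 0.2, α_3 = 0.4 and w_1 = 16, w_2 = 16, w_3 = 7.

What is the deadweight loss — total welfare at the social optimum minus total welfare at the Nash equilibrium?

27.6

∂u_i/∂x_i = α_i − 1, so roommate i contributes w_i if α_i > 1, else 0.
α_i > 1 for i ∈ {1}; NE contributions (16, 0, 0), X = 16.
W^NE = Σw_i − X^NE + (Σα_i)·X^NE = 39 + 1.2·16 = 58.2.
Planner: ∂(Σu_j)/∂x_i = Σα_j − 1 = 1.2 > 0, so everyone contributes w_i; X^SO = 39, W^SO = 39 + 1.2·39 = 85.8.
Deadweight loss = 27.6.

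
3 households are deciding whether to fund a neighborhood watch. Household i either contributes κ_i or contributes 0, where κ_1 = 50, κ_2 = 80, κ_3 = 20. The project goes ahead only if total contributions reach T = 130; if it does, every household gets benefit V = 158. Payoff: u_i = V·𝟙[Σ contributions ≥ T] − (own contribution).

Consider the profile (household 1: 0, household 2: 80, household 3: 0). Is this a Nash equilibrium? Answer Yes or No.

Total = 80 < 130: not provided.
Household 1 (pledges 0, payoff 0): pledging 50 → total 130, payoff 108. Profitable deviation.

No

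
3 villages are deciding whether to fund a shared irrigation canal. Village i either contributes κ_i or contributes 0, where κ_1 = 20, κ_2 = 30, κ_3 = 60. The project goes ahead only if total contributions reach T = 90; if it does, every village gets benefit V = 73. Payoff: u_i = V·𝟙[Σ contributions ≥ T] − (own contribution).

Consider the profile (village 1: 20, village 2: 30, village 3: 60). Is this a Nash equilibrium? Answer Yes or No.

Total = 110 ≥ 90: provided.
Village 1 (pledges 20, payoff 53): dropping to 0 → total 90, payoff 73. Profitable deviation.

No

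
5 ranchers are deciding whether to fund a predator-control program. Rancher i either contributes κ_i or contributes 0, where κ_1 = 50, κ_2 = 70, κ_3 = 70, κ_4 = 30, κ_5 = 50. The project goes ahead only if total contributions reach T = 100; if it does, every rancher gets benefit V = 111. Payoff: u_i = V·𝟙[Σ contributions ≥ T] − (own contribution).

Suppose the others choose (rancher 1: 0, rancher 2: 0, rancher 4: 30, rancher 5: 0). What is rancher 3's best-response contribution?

70

Others' total = 30. Contributing 70 brings total to 100 ≥ 100: gain V − κ_3 = 41.
Best response: 70.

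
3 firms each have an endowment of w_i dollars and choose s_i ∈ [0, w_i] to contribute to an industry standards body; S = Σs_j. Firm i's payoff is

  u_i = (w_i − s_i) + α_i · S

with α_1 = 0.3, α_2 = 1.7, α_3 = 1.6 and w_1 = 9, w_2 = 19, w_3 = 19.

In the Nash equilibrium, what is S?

38

∂u_i/∂s_i = α_i − 1, so firm i contributes w_i if α_i > 1, else 0.
α_i > 1 for i ∈ {2, 3}; NE contributions (0, 19, 19), S = 38.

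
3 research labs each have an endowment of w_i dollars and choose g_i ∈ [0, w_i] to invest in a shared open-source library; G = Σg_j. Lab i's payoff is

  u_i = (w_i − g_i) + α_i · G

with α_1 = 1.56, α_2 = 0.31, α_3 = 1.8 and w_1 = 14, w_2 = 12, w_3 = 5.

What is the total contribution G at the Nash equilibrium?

∂u_i/∂g_i = α_i − 1, so lab i contributes w_i if α_i > 1, else 0.
α_i > 1 for i ∈ {1, 3}; NE contributions (14, 0, 5), G = 19.

19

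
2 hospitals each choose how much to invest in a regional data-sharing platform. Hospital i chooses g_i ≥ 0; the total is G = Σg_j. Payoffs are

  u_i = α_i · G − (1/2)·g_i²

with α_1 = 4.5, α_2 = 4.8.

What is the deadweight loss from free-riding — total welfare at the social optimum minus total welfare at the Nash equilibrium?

21.645

Hospital i's FOC: ∂u_i/∂g_i = α_i − g_i = 0, so g_i* = α_i.
NE contributions = (4.5, 4.8); G = 9.3.
W^NE = (Σα)·G − ½Σα_i² = 9.3² − ½·43.29 = 64.845.
Planner sets g_i = Σα_j = 9.3 for every i, so G^SO = 2·9.3 = 18.6.
W^SO = (Σα)·G^SO − ½·2·(Σα)² = (2/2)·9.3² = 86.49.
Deadweight loss = W^SO − W^NE = 21.645.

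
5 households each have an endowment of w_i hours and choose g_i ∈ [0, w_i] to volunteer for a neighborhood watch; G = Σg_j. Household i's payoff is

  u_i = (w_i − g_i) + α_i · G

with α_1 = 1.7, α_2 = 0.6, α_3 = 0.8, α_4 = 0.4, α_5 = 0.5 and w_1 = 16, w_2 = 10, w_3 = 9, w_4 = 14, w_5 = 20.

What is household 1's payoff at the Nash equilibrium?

27.2

∂u_i/∂g_i = α_i − 1, so household i contributes w_i if α_i > 1, else 0.
α_i > 1 for i ∈ {1}; NE contributions (16, 0, 0, 0, 0), G = 16.
u_1 = (16 − 16) + 1.7·16 = 27.2.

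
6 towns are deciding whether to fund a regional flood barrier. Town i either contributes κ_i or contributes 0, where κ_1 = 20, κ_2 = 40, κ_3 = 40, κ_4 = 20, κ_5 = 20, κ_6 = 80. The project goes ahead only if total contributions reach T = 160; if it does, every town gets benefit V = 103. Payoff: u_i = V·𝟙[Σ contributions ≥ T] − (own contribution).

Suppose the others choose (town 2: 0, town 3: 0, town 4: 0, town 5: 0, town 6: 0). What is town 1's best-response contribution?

Others' total = 0. Even contributing 20 gives 20 < 160: no benefit either way.
Best response: 0.

0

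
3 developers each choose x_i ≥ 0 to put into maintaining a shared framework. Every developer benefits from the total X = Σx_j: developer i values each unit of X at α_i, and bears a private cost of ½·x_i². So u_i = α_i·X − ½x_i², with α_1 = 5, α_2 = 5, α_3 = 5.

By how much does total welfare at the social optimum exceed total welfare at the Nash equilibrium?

Developer i's FOC: ∂u_i/∂x_i = α_i − x_i = 0, so x_i* = α_i.
NE contributions = (5, 5, 5); X = 15.
W^NE = (Σα)·X − ½Σα_i² = 15² − ½·75 = 187.5.
Planner sets x_i = Σα_j = 15 for every i, so X^SO = 3·15 = 45.
W^SO = (Σα)·X^SO − ½·3·(Σα)² = (3/2)·15² = 337.5.
Deadweight loss = W^SO − W^NE = 150.

150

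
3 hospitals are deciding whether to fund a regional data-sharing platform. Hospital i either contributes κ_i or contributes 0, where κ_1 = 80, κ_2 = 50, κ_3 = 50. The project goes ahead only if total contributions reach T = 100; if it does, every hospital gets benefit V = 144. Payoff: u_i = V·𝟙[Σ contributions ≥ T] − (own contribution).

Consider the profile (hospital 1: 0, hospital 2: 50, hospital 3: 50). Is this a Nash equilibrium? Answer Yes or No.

Total = 100 ≥ 100: provided.
Hospital 1 (pledges 0, payoff 144): pledging 80 → total 180, payoff 64. No gain.
Hospital 2 (pledges 50, payoff 94): dropping to 0 → total 50, payoff 0. No gain.
Hospital 3 (pledges 50, payoff 94): dropping to 0 → total 50, payoff 0. No gain.

Yes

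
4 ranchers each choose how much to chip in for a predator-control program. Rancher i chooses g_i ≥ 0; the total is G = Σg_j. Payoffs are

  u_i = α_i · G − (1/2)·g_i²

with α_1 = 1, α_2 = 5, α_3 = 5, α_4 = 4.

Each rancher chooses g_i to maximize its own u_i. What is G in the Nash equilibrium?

Rancher i's FOC: ∂u_i/∂g_i = α_i − g_i = 0, so g_i* = α_i.
NE contributions = (1, 5, 5, 4); G = 15.

15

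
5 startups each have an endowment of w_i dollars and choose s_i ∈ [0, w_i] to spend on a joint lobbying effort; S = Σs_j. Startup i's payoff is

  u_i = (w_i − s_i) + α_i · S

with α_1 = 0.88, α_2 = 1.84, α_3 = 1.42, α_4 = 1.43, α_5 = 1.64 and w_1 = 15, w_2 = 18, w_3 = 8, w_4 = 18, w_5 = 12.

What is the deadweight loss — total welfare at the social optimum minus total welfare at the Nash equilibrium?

93.15

∂u_i/∂s_i = α_i − 1, so startup i contributes w_i if α_i > 1, else 0.
α_i > 1 for i ∈ {2, 3, 4, 5}; NE contributions (0, 18, 8, 18, 12), S = 56.
W^NE = Σw_i − S^NE + (Σα_i)·S^NE = 71 + 6.21·56 = 418.76.
Planner: ∂(Σu_j)/∂s_i = Σα_j − 1 = 6.21 > 0, so everyone contributes w_i; S^SO = 71, W^SO = 71 + 6.21·71 = 511.91.
Deadweight loss = 93.15.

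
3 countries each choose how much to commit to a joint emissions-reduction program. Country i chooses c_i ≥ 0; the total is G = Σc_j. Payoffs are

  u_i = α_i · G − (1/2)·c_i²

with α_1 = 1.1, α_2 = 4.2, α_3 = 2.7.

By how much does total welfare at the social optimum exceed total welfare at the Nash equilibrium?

Country i's FOC: ∂u_i/∂c_i = α_i − c_i = 0, so c_i* = α_i.
NE contributions = (1.1, 4.2, 2.7); G = 8.
W^NE = (Σα)·G − ½Σα_i² = 8² − ½·26.14 = 50.93.
Planner sets c_i = Σα_j = 8 for every i, so G^SO = 3·8 = 24.
W^SO = (Σα)·G^SO − ½·3·(Σα)² = (3/2)·8² = 96.
Deadweight loss = W^SO − W^NE = 45.07.

45.07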